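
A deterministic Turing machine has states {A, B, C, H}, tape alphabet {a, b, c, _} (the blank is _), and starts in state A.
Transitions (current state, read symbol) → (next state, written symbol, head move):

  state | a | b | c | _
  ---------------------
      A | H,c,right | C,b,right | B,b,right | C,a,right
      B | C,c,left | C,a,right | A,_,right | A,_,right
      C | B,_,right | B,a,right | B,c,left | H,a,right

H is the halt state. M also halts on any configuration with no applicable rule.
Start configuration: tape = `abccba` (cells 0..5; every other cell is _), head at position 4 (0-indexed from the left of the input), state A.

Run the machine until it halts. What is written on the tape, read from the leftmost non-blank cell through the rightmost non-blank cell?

state=A head=4 tape=abcc[b]a____   (A,b)→(C,b,right)
state=C head=5 tape=abccb[a]____   (C,a)→(B,_,right)
state=B head=6 tape=abccb_[_]___   (B,_)→(A,_,right)
state=A head=7 tape=abccb__[_]__   (A,_)→(C,a,right)
state=C head=8 tape=abccb__a[_]_   (C,_)→(H,a,right)
state=H head=9 tape=abccb__aa[_]
The non-blank tape span at halt is abccb__aa.

abccb__aa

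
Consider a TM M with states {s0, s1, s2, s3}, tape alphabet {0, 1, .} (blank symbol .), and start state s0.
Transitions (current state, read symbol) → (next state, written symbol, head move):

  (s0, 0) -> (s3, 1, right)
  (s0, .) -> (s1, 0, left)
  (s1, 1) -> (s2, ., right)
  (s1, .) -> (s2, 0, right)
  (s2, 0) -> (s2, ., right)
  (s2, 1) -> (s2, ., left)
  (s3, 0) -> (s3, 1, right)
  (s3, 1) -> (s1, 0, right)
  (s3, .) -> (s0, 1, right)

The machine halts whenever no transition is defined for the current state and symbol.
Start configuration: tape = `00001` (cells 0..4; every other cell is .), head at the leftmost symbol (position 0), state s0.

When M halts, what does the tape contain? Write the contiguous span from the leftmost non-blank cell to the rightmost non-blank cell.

111100

state=s0 head=0 tape=[0]0001..   (s0,0)→(s3,1,right)
state=s3 head=1 tape=1[0]001..   (s3,0)→(s3,1,right)
state=s3 head=2 tape=11[0]01..   (s3,0)→(s3,1,right)
state=s3 head=3 tape=111[0]1..   (s3,0)→(s3,1,right)
state=s3 head=4 tape=1111[1]..   (s3,1)→(s1,0,right)
state=s1 head=5 tape=11110[.].   (s1,.)→(s2,0,right)
state=s2 head=6 tape=111100[.]
The non-blank tape span at halt is 111100.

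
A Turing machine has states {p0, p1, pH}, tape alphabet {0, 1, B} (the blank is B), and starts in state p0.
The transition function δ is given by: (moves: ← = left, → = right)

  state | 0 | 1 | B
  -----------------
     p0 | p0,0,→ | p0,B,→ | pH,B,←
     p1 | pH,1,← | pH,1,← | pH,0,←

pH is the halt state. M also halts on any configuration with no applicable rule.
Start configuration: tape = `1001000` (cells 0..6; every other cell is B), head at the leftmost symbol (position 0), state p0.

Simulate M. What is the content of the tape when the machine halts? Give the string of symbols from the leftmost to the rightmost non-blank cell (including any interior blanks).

00B000

p0 | [1]001000B   read 1 → write B, move →, go to p0
p0 | B[0]01000B   read 0 → write 0, move →, go to p0
p0 | B0[0]1000B   read 0 → write 0, move →, go to p0
p0 | B00[1]000B   read 1 → write B, move →, go to p0
p0 | B00B[0]00B   read 0 → write 0, move →, go to p0
p0 | B00B0[0]0B   read 0 → write 0, move →, go to p0
p0 | B00B00[0]B   read 0 → write 0, move →, go to p0
p0 | B00B000[B]   read B → write B, move ←, go to pH
pH | B00B00[0]B
The non-blank tape span at halt is 00B000.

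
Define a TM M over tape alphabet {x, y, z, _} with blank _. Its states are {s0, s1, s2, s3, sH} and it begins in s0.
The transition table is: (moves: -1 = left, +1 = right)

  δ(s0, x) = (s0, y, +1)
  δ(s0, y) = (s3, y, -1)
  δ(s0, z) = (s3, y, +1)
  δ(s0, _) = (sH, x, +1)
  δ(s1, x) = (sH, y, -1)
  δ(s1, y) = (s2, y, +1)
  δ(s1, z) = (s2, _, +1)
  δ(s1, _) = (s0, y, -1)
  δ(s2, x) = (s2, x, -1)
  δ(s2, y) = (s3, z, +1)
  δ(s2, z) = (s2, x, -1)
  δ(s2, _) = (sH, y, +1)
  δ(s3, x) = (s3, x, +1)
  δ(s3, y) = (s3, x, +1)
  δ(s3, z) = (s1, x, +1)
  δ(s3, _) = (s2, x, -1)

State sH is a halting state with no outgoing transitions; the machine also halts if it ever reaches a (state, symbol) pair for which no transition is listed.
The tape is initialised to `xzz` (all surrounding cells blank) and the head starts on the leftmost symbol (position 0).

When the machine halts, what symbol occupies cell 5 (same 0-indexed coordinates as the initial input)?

state=s0 head=0 tape=_[x]zz____   (s0,x)→(s0,y,+1)
state=s0 head=1 tape=_y[z]z____   (s0,z)→(s3,y,+1)
state=s3 head=2 tape=_yy[z]____   (s3,z)→(s1,x,+1)
state=s1 head=3 tape=_yyx[_]___   (s1,_)→(s0,y,-1)
state=s0 head=2 tape=_yy[x]y___   (s0,x)→(s0,y,+1)
state=s0 head=3 tape=_yyy[y]___   (s0,y)→(s3,y,-1)
state=s3 head=2 tape=_yy[y]y___   (s3,y)→(s3,x,+1)
state=s3 head=3 tape=_yyx[y]___   (s3,y)→(s3,x,+1)
state=s3 head=4 tape=_yyxx[_]__   (s3,_)→(s2,x,-1)
state=s2 head=3 tape=_yyx[x]x__   (s2,x)→(s2,x,-1)
state=s2 head=2 tape=_yy[x]xx__   (s2,x)→(s2,x,-1)
state=s2 head=1 tape=_y[y]xxx__   (s2,y)→(s3,z,+1)
state=s3 head=2 tape=_yz[x]xx__   (s3,x)→(s3,x,+1)
state=s3 head=3 tape=_yzx[x]x__   (s3,x)→(s3,x,+1)
state=s3 head=4 tape=_yzxx[x]__   (s3,x)→(s3,x,+1)
state=s3 head=5 tape=_yzxxx[_]_   (s3,_)→(s2,x,-1)
state=s2 head=4 tape=_yzxx[x]x_   (s2,x)→(s2,x,-1)
state=s2 head=3 tape=_yzx[x]xx_   (s2,x)→(s2,x,-1)
state=s2 head=2 tape=_yz[x]xxx_   (s2,x)→(s2,x,-1)
state=s2 head=1 tape=_y[z]xxxx_   (s2,z)→(s2,x,-1)
state=s2 head=0 tape=_[y]xxxxx_   (s2,y)→(s3,z,+1)
state=s3 head=1 tape=_z[x]xxxx_   (s3,x)→(s3,x,+1)
state=s3 head=2 tape=_zx[x]xxx_   (s3,x)→(s3,x,+1)
state=s3 head=3 tape=_zxx[x]xx_   (s3,x)→(s3,x,+1)
state=s3 head=4 tape=_zxxx[x]x_   (s3,x)→(s3,x,+1)
state=s3 head=5 tape=_zxxxx[x]_   (s3,x)→(s3,x,+1)
state=s3 head=6 tape=_zxxxxx[_]   (s3,_)→(s2,x,-1)
state=s2 head=5 tape=_zxxxx[x]x   (s2,x)→(s2,x,-1)
state=s2 head=4 tape=_zxxx[x]xx   (s2,x)→(s2,x,-1)
state=s2 head=3 tape=_zxx[x]xxx   (s2,x)→(s2,x,-1)
state=s2 head=2 tape=_zx[x]xxxx   (s2,x)→(s2,x,-1)
state=s2 head=1 tape=_z[x]xxxxx   (s2,x)→(s2,x,-1)
state=s2 head=0 tape=_[z]xxxxxx   (s2,z)→(s2,x,-1)
state=s2 head=-1 tape=[_]xxxxxxx   (s2,_)→(sH,y,+1)
state=sH head=0 tape=y[x]xxxxxx
Cell 5 holds x when M halts.

x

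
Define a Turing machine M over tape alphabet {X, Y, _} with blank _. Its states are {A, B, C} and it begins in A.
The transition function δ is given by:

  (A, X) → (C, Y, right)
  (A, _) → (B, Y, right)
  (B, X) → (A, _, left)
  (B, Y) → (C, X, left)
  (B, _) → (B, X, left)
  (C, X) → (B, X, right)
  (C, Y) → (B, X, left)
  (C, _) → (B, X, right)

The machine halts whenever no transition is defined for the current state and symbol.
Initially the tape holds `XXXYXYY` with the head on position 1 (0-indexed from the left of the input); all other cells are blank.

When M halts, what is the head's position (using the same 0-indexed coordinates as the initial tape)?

state=A head=1 tape=X[X]XYXYY_   (A,X)→(C,Y,right)
state=C head=2 tape=XY[X]YXYY_   (C,X)→(B,X,right)
state=B head=3 tape=XYX[Y]XYY_   (B,Y)→(C,X,left)
state=C head=2 tape=XY[X]XXYY_   (C,X)→(B,X,right)
state=B head=3 tape=XYX[X]XYY_   (B,X)→(A,_,left)
state=A head=2 tape=XY[X]_XYY_   (A,X)→(C,Y,right)
state=C head=3 tape=XYY[_]XYY_   (C,_)→(B,X,right)
state=B head=4 tape=XYYX[X]YY_   (B,X)→(A,_,left)
state=A head=3 tape=XYY[X]_YY_   (A,X)→(C,Y,right)
state=C head=4 tape=XYYY[_]YY_   (C,_)→(B,X,right)
state=B head=5 tape=XYYYX[Y]Y_   (B,Y)→(C,X,left)
state=C head=4 tape=XYYY[X]XY_   (C,X)→(B,X,right)
state=B head=5 tape=XYYYX[X]Y_   (B,X)→(A,_,left)
state=A head=4 tape=XYYY[X]_Y_   (A,X)→(C,Y,right)
state=C head=5 tape=XYYYY[_]Y_   (C,_)→(B,X,right)
state=B head=6 tape=XYYYYX[Y]_   (B,Y)→(C,X,left)
state=C head=5 tape=XYYYY[X]X_   (C,X)→(B,X,right)
state=B head=6 tape=XYYYYX[X]_   (B,X)→(A,_,left)
state=A head=5 tape=XYYYY[X]__   (A,X)→(C,Y,right)
state=C head=6 tape=XYYYYY[_]_   (C,_)→(B,X,right)
state=B head=7 tape=XYYYYYX[_]   (B,_)→(B,X,left)
state=B head=6 tape=XYYYYY[X]X   (B,X)→(A,_,left)
state=A head=5 tape=XYYYY[Y]_X
At halt the head is at cell 5.

5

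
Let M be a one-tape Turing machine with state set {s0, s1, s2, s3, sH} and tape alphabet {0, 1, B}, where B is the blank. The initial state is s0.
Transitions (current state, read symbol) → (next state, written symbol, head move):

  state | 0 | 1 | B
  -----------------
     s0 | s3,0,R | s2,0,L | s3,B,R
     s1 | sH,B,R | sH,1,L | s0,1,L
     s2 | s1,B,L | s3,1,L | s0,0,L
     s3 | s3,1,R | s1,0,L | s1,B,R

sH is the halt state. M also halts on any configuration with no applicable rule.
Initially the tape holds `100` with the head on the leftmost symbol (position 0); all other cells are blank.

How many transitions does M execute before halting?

16

state=s0 head=0 tape=BB[1]00BB   (s0,1)→(s2,0,L)
state=s2 head=-1 tape=B[B]000BB   (s2,B)→(s0,0,L)
state=s0 head=-2 tape=[B]0000BB   (s0,B)→(s3,B,R)
state=s3 head=-1 tape=B[0]000BB   (s3,0)→(s3,1,R)
state=s3 head=0 tape=B1[0]00BB   (s3,0)→(s3,1,R)
state=s3 head=1 tape=B11[0]0BB   (s3,0)→(s3,1,R)
state=s3 head=2 tape=B111[0]BB   (s3,0)→(s3,1,R)
state=s3 head=3 tape=B1111[B]B   (s3,B)→(s1,B,R)
state=s1 head=4 tape=B1111B[B]   (s1,B)→(s0,1,L)
state=s0 head=3 tape=B1111[B]1   (s0,B)→(s3,B,R)
state=s3 head=4 tape=B1111B[1]   (s3,1)→(s1,0,L)
state=s1 head=3 tape=B1111[B]0   (s1,B)→(s0,1,L)
state=s0 head=2 tape=B111[1]10   (s0,1)→(s2,0,L)
state=s2 head=1 tape=B11[1]010   (s2,1)→(s3,1,L)
state=s3 head=0 tape=B1[1]1010   (s3,1)→(s1,0,L)
state=s1 head=-1 tape=B[1]01010   (s1,1)→(sH,1,L)
state=sH head=-2 tape=[B]101010
M halts after 16 transitions.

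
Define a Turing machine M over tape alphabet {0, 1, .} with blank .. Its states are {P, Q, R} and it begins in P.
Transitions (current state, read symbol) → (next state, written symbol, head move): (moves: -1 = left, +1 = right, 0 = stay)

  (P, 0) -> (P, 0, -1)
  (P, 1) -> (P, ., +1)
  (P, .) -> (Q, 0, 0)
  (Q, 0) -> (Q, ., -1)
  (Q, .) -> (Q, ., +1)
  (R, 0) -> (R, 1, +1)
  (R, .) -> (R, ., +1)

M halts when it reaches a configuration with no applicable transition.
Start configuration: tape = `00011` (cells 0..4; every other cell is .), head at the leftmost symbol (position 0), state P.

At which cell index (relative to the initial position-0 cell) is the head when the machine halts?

3

state=P head=0 tape=..[0]0011   (P,0)→(P,0,-1)
state=P head=-1 tape=.[.]00011   (P,.)→(Q,0,0)
state=Q head=-1 tape=.[0]00011   (Q,0)→(Q,.,-1)
state=Q head=-2 tape=[.].00011   (Q,.)→(Q,.,+1)
state=Q head=-1 tape=.[.]00011   (Q,.)→(Q,.,+1)
state=Q head=0 tape=..[0]0011   (Q,0)→(Q,.,-1)
state=Q head=-1 tape=.[.].0011   (Q,.)→(Q,.,+1)
state=Q head=0 tape=..[.]0011   (Q,.)→(Q,.,+1)
state=Q head=1 tape=...[0]011   (Q,0)→(Q,.,-1)
state=Q head=0 tape=..[.].011   (Q,.)→(Q,.,+1)
state=Q head=1 tape=...[.]011   (Q,.)→(Q,.,+1)
state=Q head=2 tape=....[0]11   (Q,0)→(Q,.,-1)
state=Q head=1 tape=...[.].11   (Q,.)→(Q,.,+1)
state=Q head=2 tape=....[.]11   (Q,.)→(Q,.,+1)
state=Q head=3 tape=.....[1]1
At halt the head is at cell 3.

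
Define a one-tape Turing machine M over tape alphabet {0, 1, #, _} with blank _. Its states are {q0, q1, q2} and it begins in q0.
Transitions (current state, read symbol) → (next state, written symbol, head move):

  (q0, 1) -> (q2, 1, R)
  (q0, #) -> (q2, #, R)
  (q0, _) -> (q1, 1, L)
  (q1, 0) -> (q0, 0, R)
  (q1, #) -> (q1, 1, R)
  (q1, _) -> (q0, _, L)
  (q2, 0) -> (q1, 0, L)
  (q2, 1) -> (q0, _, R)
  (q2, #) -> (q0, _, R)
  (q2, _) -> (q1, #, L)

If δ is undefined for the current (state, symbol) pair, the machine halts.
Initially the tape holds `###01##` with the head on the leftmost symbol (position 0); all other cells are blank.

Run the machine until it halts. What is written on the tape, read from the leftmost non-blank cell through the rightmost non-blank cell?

#_101_11#

q0 | [#]##01##__   read # → write #, move R, go to q2
q2 | #[#]#01##__   read # → write _, move R, go to q0
q0 | #_[#]01##__   read # → write #, move R, go to q2
q2 | #_#[0]1##__   read 0 → write 0, move L, go to q1
q1 | #_[#]01##__   read # → write 1, move R, go to q1
q1 | #_1[0]1##__   read 0 → write 0, move R, go to q0
q0 | #_10[1]##__   read 1 → write 1, move R, go to q2
q2 | #_101[#]#__   read # → write _, move R, go to q0
q0 | #_101_[#]__   read # → write #, move R, go to q2
q2 | #_101_#[_]_   read _ → write #, move L, go to q1
q1 | #_101_[#]#_   read # → write 1, move R, go to q1
q1 | #_101_1[#]_   read # → write 1, move R, go to q1
q1 | #_101_11[_]   read _ → write _, move L, go to q0
q0 | #_101_1[1]_   read 1 → write 1, move R, go to q2
q2 | #_101_11[_]   read _ → write #, move L, go to q1
q1 | #_101_1[1]#
The non-blank tape span at halt is #_101_11#.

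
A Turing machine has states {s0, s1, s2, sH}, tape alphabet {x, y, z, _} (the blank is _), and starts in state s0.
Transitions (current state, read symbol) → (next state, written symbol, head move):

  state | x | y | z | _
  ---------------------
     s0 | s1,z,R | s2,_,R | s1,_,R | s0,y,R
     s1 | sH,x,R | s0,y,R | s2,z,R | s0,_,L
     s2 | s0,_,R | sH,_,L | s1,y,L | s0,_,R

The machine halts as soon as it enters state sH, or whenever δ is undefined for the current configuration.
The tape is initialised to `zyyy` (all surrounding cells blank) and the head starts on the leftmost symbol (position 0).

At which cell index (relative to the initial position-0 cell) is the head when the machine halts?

state=s0 head=0 tape=[z]yyy   (s0,z)→(s1,_,R)
state=s1 head=1 tape=_[y]yy   (s1,y)→(s0,y,R)
state=s0 head=2 tape=_y[y]y   (s0,y)→(s2,_,R)
state=s2 head=3 tape=_y_[y]   (s2,y)→(sH,_,L)
state=sH head=2 tape=_y[_]_
At halt the head is at cell 2.

2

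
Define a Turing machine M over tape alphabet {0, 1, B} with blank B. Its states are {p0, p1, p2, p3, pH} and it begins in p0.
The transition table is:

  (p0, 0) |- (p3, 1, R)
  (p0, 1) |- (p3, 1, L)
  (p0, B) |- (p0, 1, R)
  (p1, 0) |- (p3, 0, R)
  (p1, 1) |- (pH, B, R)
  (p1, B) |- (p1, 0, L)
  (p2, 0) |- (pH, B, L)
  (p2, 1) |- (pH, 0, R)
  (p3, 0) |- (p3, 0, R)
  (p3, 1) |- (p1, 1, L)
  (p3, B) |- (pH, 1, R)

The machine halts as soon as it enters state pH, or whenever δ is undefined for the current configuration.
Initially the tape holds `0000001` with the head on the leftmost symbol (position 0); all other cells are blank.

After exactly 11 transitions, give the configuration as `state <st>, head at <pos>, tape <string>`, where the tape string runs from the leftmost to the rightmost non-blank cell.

state p1, head at 5, tape 1000001

state=p0 head=0 tape=[0]000001   (p0,0)→(p3,1,R)
state=p3 head=1 tape=1[0]00001   (p3,0)→(p3,0,R)
state=p3 head=2 tape=10[0]0001   (p3,0)→(p3,0,R)
state=p3 head=3 tape=100[0]001   (p3,0)→(p3,0,R)
state=p3 head=4 tape=1000[0]01   (p3,0)→(p3,0,R)
state=p3 head=5 tape=10000[0]1   (p3,0)→(p3,0,R)
state=p3 head=6 tape=100000[1]   (p3,1)→(p1,1,L)
state=p1 head=5 tape=10000[0]1   (p1,0)→(p3,0,R)
state=p3 head=6 tape=100000[1]   (p3,1)→(p1,1,L)
state=p1 head=5 tape=10000[0]1   (p1,0)→(p3,0,R)
state=p3 head=6 tape=100000[1]   (p3,1)→(p1,1,L)
state=p1 head=5 tape=10000[0]1
After 11 steps: state p1, head at 5, tape 1000001.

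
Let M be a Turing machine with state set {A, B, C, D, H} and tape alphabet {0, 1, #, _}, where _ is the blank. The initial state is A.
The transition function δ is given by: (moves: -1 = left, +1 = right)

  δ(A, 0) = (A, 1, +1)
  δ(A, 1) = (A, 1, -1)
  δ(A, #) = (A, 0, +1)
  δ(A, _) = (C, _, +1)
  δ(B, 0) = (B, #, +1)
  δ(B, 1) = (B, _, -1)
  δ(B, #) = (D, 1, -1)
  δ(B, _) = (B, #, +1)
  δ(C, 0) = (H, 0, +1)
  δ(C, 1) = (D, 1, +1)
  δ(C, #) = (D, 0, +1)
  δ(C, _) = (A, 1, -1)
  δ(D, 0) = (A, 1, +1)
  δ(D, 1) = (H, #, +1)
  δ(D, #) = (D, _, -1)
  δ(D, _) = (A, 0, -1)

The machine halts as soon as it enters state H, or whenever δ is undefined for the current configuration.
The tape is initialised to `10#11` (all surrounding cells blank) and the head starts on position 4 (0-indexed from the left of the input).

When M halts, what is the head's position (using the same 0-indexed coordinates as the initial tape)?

state=A head=4 tape=_10#1[1]   (A,1)→(A,1,-1)
state=A head=3 tape=_10#[1]1   (A,1)→(A,1,-1)
state=A head=2 tape=_10[#]11   (A,#)→(A,0,+1)
state=A head=3 tape=_100[1]1   (A,1)→(A,1,-1)
state=A head=2 tape=_10[0]11   (A,0)→(A,1,+1)
state=A head=3 tape=_101[1]1   (A,1)→(A,1,-1)
state=A head=2 tape=_10[1]11   (A,1)→(A,1,-1)
state=A head=1 tape=_1[0]111   (A,0)→(A,1,+1)
state=A head=2 tape=_11[1]11   (A,1)→(A,1,-1)
state=A head=1 tape=_1[1]111   (A,1)→(A,1,-1)
state=A head=0 tape=_[1]1111   (A,1)→(A,1,-1)
state=A head=-1 tape=[_]11111   (A,_)→(C,_,+1)
state=C head=0 tape=_[1]1111   (C,1)→(D,1,+1)
state=D head=1 tape=_1[1]111   (D,1)→(H,#,+1)
state=H head=2 tape=_1#[1]11
At halt the head is at cell 2.

2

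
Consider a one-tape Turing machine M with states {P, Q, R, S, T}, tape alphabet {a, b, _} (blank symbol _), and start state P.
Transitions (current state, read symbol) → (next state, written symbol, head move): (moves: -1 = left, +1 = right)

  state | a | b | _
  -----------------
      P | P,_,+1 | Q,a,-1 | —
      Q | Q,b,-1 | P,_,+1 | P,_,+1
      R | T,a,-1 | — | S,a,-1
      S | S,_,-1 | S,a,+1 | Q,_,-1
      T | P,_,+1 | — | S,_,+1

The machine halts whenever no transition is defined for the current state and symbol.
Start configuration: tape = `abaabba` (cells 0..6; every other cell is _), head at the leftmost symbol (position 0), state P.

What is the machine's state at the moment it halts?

P | [a]baabba_   read a → write _, move +1, go to P
P | _[b]aabba_   read b → write a, move -1, go to Q
Q | [_]aaabba_   read _ → write _, move +1, go to P
P | _[a]aabba_   read a → write _, move +1, go to P
P | __[a]abba_   read a → write _, move +1, go to P
P | ___[a]bba_   read a → write _, move +1, go to P
P | ____[b]ba_   read b → write a, move -1, go to Q
Q | ___[_]aba_   read _ → write _, move +1, go to P
P | ____[a]ba_   read a → write _, move +1, go to P
P | _____[b]a_   read b → write a, move -1, go to Q
Q | ____[_]aa_   read _ → write _, move +1, go to P
P | _____[a]a_   read a → write _, move +1, go to P
P | ______[a]_   read a → write _, move +1, go to P
P | _______[_]
No transition is defined for (P, _); M halts in state P.

P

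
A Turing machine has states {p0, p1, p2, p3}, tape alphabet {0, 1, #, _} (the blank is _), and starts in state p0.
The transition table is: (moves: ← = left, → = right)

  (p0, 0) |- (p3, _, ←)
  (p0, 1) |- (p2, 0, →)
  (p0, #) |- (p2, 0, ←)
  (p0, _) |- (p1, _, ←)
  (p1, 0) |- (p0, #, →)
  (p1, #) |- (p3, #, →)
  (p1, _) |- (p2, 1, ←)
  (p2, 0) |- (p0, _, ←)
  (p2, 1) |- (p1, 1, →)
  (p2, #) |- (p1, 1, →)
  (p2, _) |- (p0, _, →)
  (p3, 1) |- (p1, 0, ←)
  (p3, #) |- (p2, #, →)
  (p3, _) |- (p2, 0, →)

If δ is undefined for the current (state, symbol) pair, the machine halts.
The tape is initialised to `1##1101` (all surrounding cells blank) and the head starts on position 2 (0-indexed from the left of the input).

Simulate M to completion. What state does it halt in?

p1

p0 | 1#[#]1101__   read # → write 0, move ←, go to p2
p2 | 1[#]01101__   read # → write 1, move →, go to p1
p1 | 11[0]1101__   read 0 → write #, move →, go to p0
p0 | 11#[1]101__   read 1 → write 0, move →, go to p2
p2 | 11#0[1]01__   read 1 → write 1, move →, go to p1
p1 | 11#01[0]1__   read 0 → write #, move →, go to p0
p0 | 11#01#[1]__   read 1 → write 0, move →, go to p2
p2 | 11#01#0[_]_   read _ → write _, move →, go to p0
p0 | 11#01#0_[_]   read _ → write _, move ←, go to p1
p1 | 11#01#0[_]_   read _ → write 1, move ←, go to p2
p2 | 11#01#[0]1_   read 0 → write _, move ←, go to p0
p0 | 11#01[#]_1_   read # → write 0, move ←, go to p2
p2 | 11#0[1]0_1_   read 1 → write 1, move →, go to p1
p1 | 11#01[0]_1_   read 0 → write #, move →, go to p0
p0 | 11#01#[_]1_   read _ → write _, move ←, go to p1
p1 | 11#01[#]_1_   read # → write #, move →, go to p3
p3 | 11#01#[_]1_   read _ → write 0, move →, go to p2
p2 | 11#01#0[1]_   read 1 → write 1, move →, go to p1
p1 | 11#01#01[_]   read _ → write 1, move ←, go to p2
p2 | 11#01#0[1]1   read 1 → write 1, move →, go to p1
p1 | 11#01#01[1]
No transition is defined for (p1, 1); M halts in state p1.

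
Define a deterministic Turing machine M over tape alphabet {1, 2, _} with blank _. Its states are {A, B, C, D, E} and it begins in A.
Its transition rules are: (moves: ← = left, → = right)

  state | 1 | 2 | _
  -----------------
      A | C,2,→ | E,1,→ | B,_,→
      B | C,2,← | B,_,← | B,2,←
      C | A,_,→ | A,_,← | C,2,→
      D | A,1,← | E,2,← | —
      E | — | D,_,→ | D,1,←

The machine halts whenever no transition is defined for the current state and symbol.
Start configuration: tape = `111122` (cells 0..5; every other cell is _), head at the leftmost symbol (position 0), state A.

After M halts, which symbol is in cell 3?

_

state=A head=0 tape=[1]11122_   (A,1)→(C,2,→)
state=C head=1 tape=2[1]1122_   (C,1)→(A,_,→)
state=A head=2 tape=2_[1]122_   (A,1)→(C,2,→)
state=C head=3 tape=2_2[1]22_   (C,1)→(A,_,→)
state=A head=4 tape=2_2_[2]2_   (A,2)→(E,1,→)
state=E head=5 tape=2_2_1[2]_   (E,2)→(D,_,→)
state=D head=6 tape=2_2_1_[_]
Cell 3 holds _ when M halts.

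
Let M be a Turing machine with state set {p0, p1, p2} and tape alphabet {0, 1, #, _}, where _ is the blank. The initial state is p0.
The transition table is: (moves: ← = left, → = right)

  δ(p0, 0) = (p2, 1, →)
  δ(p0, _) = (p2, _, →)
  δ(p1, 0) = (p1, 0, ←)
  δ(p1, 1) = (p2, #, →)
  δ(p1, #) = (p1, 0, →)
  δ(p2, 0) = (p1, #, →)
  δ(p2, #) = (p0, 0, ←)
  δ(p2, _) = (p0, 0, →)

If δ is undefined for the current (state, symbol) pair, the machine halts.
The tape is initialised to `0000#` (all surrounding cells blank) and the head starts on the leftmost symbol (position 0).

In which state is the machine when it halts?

p1

p0 | _[0]000#   read 0 → write 1, move →, go to p2
p2 | _1[0]00#   read 0 → write #, move →, go to p1
p1 | _1#[0]0#   read 0 → write 0, move ←, go to p1
p1 | _1[#]00#   read # → write 0, move →, go to p1
p1 | _10[0]0#   read 0 → write 0, move ←, go to p1
p1 | _1[0]00#   read 0 → write 0, move ←, go to p1
p1 | _[1]000#   read 1 → write #, move →, go to p2
p2 | _#[0]00#   read 0 → write #, move →, go to p1
p1 | _##[0]0#   read 0 → write 0, move ←, go to p1
p1 | _#[#]00#   read # → write 0, move →, go to p1
p1 | _#0[0]0#   read 0 → write 0, move ←, go to p1
p1 | _#[0]00#   read 0 → write 0, move ←, go to p1
p1 | _[#]000#   read # → write 0, move →, go to p1
p1 | _0[0]00#   read 0 → write 0, move ←, go to p1
p1 | _[0]000#   read 0 → write 0, move ←, go to p1
p1 | [_]0000#
No transition is defined for (p1, _); M halts in state p1.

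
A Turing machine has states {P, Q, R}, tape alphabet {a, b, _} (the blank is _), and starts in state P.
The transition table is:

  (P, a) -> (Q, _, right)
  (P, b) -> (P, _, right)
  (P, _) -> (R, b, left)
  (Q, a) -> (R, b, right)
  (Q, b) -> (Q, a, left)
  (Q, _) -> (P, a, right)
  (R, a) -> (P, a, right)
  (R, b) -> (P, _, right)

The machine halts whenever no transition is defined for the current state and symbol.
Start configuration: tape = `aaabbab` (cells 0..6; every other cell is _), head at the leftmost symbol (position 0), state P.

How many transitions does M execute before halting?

P | [a]aabbab___   read a → write _, move right, go to Q
Q | _[a]abbab___   read a → write b, move right, go to R
R | _b[a]bbab___   read a → write a, move right, go to P
P | _ba[b]bab___   read b → write _, move right, go to P
P | _ba_[b]ab___   read b → write _, move right, go to P
P | _ba__[a]b___   read a → write _, move right, go to Q
Q | _ba___[b]___   read b → write a, move left, go to Q
Q | _ba__[_]a___   read _ → write a, move right, go to P
P | _ba__a[a]___   read a → write _, move right, go to Q
Q | _ba__a_[_]__   read _ → write a, move right, go to P
P | _ba__a_a[_]_   read _ → write b, move left, go to R
R | _ba__a_[a]b_   read a → write a, move right, go to P
P | _ba__a_a[b]_   read b → write _, move right, go to P
P | _ba__a_a_[_]   read _ → write b, move left, go to R
R | _ba__a_a[_]b
M halts after 14 transitions.

14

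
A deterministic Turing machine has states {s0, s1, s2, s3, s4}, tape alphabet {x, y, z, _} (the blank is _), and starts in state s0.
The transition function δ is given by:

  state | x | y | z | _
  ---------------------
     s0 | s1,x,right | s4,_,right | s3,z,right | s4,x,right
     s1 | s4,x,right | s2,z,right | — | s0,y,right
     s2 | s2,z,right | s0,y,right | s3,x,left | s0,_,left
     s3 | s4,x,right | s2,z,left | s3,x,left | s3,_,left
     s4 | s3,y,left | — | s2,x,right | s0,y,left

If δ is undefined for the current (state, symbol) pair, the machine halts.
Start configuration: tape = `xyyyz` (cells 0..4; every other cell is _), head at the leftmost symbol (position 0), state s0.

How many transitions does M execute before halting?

19

state=s0 head=0 tape=[x]yyyz____   (s0,x)→(s1,x,right)
state=s1 head=1 tape=x[y]yyz____   (s1,y)→(s2,z,right)
state=s2 head=2 tape=xz[y]yz____   (s2,y)→(s0,y,right)
state=s0 head=3 tape=xzy[y]z____   (s0,y)→(s4,_,right)
state=s4 head=4 tape=xzy_[z]____   (s4,z)→(s2,x,right)
state=s2 head=5 tape=xzy_x[_]___   (s2,_)→(s0,_,left)
state=s0 head=4 tape=xzy_[x]____   (s0,x)→(s1,x,right)
state=s1 head=5 tape=xzy_x[_]___   (s1,_)→(s0,y,right)
state=s0 head=6 tape=xzy_xy[_]__   (s0,_)→(s4,x,right)
state=s4 head=7 tape=xzy_xyx[_]_   (s4,_)→(s0,y,left)
state=s0 head=6 tape=xzy_xy[x]y_   (s0,x)→(s1,x,right)
state=s1 head=7 tape=xzy_xyx[y]_   (s1,y)→(s2,z,right)
state=s2 head=8 tape=xzy_xyxz[_]   (s2,_)→(s0,_,left)
state=s0 head=7 tape=xzy_xyx[z]_   (s0,z)→(s3,z,right)
state=s3 head=8 tape=xzy_xyxz[_]   (s3,_)→(s3,_,left)
state=s3 head=7 tape=xzy_xyx[z]_   (s3,z)→(s3,x,left)
state=s3 head=6 tape=xzy_xy[x]x_   (s3,x)→(s4,x,right)
state=s4 head=7 tape=xzy_xyx[x]_   (s4,x)→(s3,y,left)
state=s3 head=6 tape=xzy_xy[x]y_   (s3,x)→(s4,x,right)
state=s4 head=7 tape=xzy_xyx[y]_
M halts after 19 transitions.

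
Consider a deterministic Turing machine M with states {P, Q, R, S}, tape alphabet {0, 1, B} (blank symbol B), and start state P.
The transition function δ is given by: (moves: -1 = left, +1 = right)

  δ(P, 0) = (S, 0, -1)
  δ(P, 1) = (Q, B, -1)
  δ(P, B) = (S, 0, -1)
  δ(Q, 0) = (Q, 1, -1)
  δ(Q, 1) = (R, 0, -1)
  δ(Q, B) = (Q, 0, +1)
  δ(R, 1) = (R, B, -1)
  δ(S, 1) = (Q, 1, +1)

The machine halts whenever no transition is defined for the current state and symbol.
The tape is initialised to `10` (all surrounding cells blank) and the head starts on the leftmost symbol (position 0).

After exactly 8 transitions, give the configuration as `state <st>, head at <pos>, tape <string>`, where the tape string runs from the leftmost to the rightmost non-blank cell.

state R, head at -2, tape 0011

state=P head=0 tape=BB[1]0   (P,1)→(Q,B,-1)
state=Q head=-1 tape=B[B]B0   (Q,B)→(Q,0,+1)
state=Q head=0 tape=B0[B]0   (Q,B)→(Q,0,+1)
state=Q head=1 tape=B00[0]   (Q,0)→(Q,1,-1)
state=Q head=0 tape=B0[0]1   (Q,0)→(Q,1,-1)
state=Q head=-1 tape=B[0]11   (Q,0)→(Q,1,-1)
state=Q head=-2 tape=[B]111   (Q,B)→(Q,0,+1)
state=Q head=-1 tape=0[1]11   (Q,1)→(R,0,-1)
state=R head=-2 tape=[0]011
After 8 steps: state R, head at -2, tape 0011.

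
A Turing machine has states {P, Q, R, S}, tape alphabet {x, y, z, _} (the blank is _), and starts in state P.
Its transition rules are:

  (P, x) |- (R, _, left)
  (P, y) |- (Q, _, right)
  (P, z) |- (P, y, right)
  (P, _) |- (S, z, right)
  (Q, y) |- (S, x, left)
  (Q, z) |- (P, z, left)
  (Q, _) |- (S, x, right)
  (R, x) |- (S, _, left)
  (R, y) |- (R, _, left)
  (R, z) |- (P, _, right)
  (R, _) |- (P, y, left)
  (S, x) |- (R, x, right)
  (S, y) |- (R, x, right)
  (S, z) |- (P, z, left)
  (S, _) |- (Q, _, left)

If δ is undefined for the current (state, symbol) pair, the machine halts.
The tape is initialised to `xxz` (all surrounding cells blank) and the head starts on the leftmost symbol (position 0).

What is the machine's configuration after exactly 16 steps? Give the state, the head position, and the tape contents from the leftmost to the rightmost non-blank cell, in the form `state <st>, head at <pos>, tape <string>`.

state R, head at 2, tape zxz

P | __[x]xz   read x → write _, move left, go to R
R | _[_]_xz   read _ → write y, move left, go to P
P | [_]y_xz   read _ → write z, move right, go to S
S | z[y]_xz   read y → write x, move right, go to R
R | zx[_]xz   read _ → write y, move left, go to P
P | z[x]yxz   read x → write _, move left, go to R
R | [z]_yxz   read z → write _, move right, go to P
P | _[_]yxz   read _ → write z, move right, go to S
S | _z[y]xz   read y → write x, move right, go to R
R | _zx[x]z   read x → write _, move left, go to S
S | _z[x]_z   read x → write x, move right, go to R
R | _zx[_]z   read _ → write y, move left, go to P
P | _z[x]yz   read x → write _, move left, go to R
R | _[z]_yz   read z → write _, move right, go to P
P | __[_]yz   read _ → write z, move right, go to S
S | __z[y]z   read y → write x, move right, go to R
R | __zx[z]
After 16 steps: state R, head at 2, tape zxz.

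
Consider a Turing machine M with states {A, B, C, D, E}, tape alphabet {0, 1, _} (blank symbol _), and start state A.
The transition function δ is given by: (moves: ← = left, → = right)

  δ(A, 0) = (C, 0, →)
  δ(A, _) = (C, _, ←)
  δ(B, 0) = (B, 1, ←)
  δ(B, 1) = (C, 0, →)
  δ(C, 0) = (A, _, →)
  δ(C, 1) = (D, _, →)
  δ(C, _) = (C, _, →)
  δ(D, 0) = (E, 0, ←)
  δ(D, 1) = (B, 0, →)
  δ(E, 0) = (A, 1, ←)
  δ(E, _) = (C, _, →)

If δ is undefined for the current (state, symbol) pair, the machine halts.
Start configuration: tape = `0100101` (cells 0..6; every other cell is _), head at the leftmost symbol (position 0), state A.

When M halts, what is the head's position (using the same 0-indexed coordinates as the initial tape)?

6

state=A head=0 tape=[0]100101   (A,0)→(C,0,→)
state=C head=1 tape=0[1]00101   (C,1)→(D,_,→)
state=D head=2 tape=0_[0]0101   (D,0)→(E,0,←)
state=E head=1 tape=0[_]00101   (E,_)→(C,_,→)
state=C head=2 tape=0_[0]0101   (C,0)→(A,_,→)
state=A head=3 tape=0__[0]101   (A,0)→(C,0,→)
state=C head=4 tape=0__0[1]01   (C,1)→(D,_,→)
state=D head=5 tape=0__0_[0]1   (D,0)→(E,0,←)
state=E head=4 tape=0__0[_]01   (E,_)→(C,_,→)
state=C head=5 tape=0__0_[0]1   (C,0)→(A,_,→)
state=A head=6 tape=0__0__[1]
At halt the head is at cell 6.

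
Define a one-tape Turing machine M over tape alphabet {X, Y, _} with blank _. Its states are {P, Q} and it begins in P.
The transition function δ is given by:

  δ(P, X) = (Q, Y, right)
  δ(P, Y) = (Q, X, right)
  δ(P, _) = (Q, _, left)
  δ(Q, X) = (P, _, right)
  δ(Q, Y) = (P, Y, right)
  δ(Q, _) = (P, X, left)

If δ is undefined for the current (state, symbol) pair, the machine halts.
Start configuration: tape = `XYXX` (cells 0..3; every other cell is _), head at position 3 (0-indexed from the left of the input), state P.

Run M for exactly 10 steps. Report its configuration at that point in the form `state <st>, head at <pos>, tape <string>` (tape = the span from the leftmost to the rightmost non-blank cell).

state=P head=3 tape=XYX[X]__   (P,X)→(Q,Y,right)
state=Q head=4 tape=XYXY[_]_   (Q,_)→(P,X,left)
state=P head=3 tape=XYX[Y]X_   (P,Y)→(Q,X,right)
state=Q head=4 tape=XYXX[X]_   (Q,X)→(P,_,right)
state=P head=5 tape=XYXX_[_]   (P,_)→(Q,_,left)
state=Q head=4 tape=XYXX[_]_   (Q,_)→(P,X,left)
state=P head=3 tape=XYX[X]X_   (P,X)→(Q,Y,right)
state=Q head=4 tape=XYXY[X]_   (Q,X)→(P,_,right)
state=P head=5 tape=XYXY_[_]   (P,_)→(Q,_,left)
state=Q head=4 tape=XYXY[_]_   (Q,_)→(P,X,left)
state=P head=3 tape=XYX[Y]X_
After 10 steps: state P, head at 3, tape XYXYX.

state P, head at 3, tape XYXYX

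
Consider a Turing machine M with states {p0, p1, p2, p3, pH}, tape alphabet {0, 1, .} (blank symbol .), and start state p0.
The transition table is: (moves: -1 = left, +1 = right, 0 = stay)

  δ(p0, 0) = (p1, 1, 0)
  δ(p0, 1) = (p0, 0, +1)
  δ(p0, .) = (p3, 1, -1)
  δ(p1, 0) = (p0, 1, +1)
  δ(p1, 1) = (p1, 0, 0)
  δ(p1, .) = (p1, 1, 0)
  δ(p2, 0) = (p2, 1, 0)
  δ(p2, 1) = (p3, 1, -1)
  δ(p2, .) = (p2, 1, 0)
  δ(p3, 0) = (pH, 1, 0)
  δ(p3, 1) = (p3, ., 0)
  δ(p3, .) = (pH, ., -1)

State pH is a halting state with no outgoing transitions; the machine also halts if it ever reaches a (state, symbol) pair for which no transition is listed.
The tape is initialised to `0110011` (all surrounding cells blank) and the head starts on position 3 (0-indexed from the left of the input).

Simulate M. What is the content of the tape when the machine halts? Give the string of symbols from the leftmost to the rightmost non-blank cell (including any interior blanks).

01111011

p0 | 011[0]011.   read 0 → write 1, move 0, go to p1
p1 | 011[1]011.   read 1 → write 0, move 0, go to p1
p1 | 011[0]011.   read 0 → write 1, move +1, go to p0
p0 | 0111[0]11.   read 0 → write 1, move 0, go to p1
p1 | 0111[1]11.   read 1 → write 0, move 0, go to p1
p1 | 0111[0]11.   read 0 → write 1, move +1, go to p0
p0 | 01111[1]1.   read 1 → write 0, move +1, go to p0
p0 | 011110[1].   read 1 → write 0, move +1, go to p0
p0 | 0111100[.]   read . → write 1, move -1, go to p3
p3 | 011110[0]1   read 0 → write 1, move 0, go to pH
pH | 011110[1]1
The non-blank tape span at halt is 01111011.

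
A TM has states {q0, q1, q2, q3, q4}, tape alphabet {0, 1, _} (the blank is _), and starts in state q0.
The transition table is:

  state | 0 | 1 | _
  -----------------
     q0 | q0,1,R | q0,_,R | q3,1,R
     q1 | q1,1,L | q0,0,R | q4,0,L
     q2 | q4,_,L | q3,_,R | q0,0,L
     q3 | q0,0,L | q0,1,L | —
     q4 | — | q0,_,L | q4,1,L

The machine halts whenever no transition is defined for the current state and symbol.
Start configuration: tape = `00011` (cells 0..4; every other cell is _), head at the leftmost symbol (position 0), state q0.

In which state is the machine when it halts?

q0 | [0]0011__   read 0 → write 1, move R, go to q0
q0 | 1[0]011__   read 0 → write 1, move R, go to q0
q0 | 11[0]11__   read 0 → write 1, move R, go to q0
q0 | 111[1]1__   read 1 → write _, move R, go to q0
q0 | 111_[1]__   read 1 → write _, move R, go to q0
q0 | 111__[_]_   read _ → write 1, move R, go to q3
q3 | 111__1[_]
No transition is defined for (q3, _); M halts in state q3.

q3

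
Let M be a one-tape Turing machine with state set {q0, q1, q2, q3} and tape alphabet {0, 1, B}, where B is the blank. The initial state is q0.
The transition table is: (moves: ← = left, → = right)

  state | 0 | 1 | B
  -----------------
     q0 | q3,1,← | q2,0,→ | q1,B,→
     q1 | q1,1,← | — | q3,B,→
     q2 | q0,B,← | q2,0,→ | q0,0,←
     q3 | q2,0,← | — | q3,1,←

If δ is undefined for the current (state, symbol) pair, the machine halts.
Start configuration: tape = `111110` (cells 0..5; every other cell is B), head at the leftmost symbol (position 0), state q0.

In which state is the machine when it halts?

q0 | BB[1]11110   read 1 → write 0, move →, go to q2
q2 | BB0[1]1110   read 1 → write 0, move →, go to q2
q2 | BB00[1]110   read 1 → write 0, move →, go to q2
q2 | BB000[1]10   read 1 → write 0, move →, go to q2
q2 | BB0000[1]0   read 1 → write 0, move →, go to q2
q2 | BB00000[0]   read 0 → write B, move ←, go to q0
q0 | BB0000[0]B   read 0 → write 1, move ←, go to q3
q3 | BB000[0]1B   read 0 → write 0, move ←, go to q2
q2 | BB00[0]01B   read 0 → write B, move ←, go to q0
q0 | BB0[0]B01B   read 0 → write 1, move ←, go to q3
q3 | BB[0]1B01B   read 0 → write 0, move ←, go to q2
q2 | B[B]01B01B   read B → write 0, move ←, go to q0
q0 | [B]001B01B   read B → write B, move →, go to q1
q1 | B[0]01B01B   read 0 → write 1, move ←, go to q1
q1 | [B]101B01B   read B → write B, move →, go to q3
q3 | B[1]01B01B
No transition is defined for (q3, 1); M halts in state q3.

q3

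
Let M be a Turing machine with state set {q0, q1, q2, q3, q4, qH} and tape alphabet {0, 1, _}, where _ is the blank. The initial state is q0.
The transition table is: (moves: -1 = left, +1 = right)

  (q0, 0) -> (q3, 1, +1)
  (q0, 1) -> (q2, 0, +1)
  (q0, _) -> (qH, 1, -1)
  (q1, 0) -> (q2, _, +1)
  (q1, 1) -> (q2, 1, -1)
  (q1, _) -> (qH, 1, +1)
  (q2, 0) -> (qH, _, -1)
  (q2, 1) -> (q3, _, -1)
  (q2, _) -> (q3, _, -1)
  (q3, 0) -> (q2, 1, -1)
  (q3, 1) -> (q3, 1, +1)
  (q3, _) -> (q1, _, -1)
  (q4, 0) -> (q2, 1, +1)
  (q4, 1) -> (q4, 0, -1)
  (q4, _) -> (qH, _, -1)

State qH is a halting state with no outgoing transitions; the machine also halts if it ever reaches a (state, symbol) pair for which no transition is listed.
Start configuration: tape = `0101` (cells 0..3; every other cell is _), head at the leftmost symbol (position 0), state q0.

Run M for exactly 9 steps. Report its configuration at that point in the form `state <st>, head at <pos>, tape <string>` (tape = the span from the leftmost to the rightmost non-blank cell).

state q1, head at -3, tape 1_11

state=q0 head=0 tape=___[0]101   (q0,0)→(q3,1,+1)
state=q3 head=1 tape=___1[1]01   (q3,1)→(q3,1,+1)
state=q3 head=2 tape=___11[0]1   (q3,0)→(q2,1,-1)
state=q2 head=1 tape=___1[1]11   (q2,1)→(q3,_,-1)
state=q3 head=0 tape=___[1]_11   (q3,1)→(q3,1,+1)
state=q3 head=1 tape=___1[_]11   (q3,_)→(q1,_,-1)
state=q1 head=0 tape=___[1]_11   (q1,1)→(q2,1,-1)
state=q2 head=-1 tape=__[_]1_11   (q2,_)→(q3,_,-1)
state=q3 head=-2 tape=_[_]_1_11   (q3,_)→(q1,_,-1)
state=q1 head=-3 tape=[_]__1_11
After 9 steps: state q1, head at -3, tape 1_11.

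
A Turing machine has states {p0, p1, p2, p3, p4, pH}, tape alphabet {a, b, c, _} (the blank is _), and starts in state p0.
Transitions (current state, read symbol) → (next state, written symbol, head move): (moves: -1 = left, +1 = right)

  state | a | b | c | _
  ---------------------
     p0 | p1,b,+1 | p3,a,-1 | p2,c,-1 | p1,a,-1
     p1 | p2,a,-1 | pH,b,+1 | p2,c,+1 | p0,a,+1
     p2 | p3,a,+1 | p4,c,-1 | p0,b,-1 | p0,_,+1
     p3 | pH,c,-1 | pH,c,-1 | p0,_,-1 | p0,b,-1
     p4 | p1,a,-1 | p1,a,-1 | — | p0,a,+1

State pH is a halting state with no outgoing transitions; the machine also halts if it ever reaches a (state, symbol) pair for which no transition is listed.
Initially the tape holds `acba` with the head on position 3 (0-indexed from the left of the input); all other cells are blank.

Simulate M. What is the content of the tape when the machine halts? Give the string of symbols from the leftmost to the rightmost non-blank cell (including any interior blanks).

state=p0 head=3 tape=acb[a]__   (p0,a)→(p1,b,+1)
state=p1 head=4 tape=acbb[_]_   (p1,_)→(p0,a,+1)
state=p0 head=5 tape=acbba[_]   (p0,_)→(p1,a,-1)
state=p1 head=4 tape=acbb[a]a   (p1,a)→(p2,a,-1)
state=p2 head=3 tape=acb[b]aa   (p2,b)→(p4,c,-1)
state=p4 head=2 tape=ac[b]caa   (p4,b)→(p1,a,-1)
state=p1 head=1 tape=a[c]acaa   (p1,c)→(p2,c,+1)
state=p2 head=2 tape=ac[a]caa   (p2,a)→(p3,a,+1)
state=p3 head=3 tape=aca[c]aa   (p3,c)→(p0,_,-1)
state=p0 head=2 tape=ac[a]_aa   (p0,a)→(p1,b,+1)
state=p1 head=3 tape=acb[_]aa   (p1,_)→(p0,a,+1)
state=p0 head=4 tape=acba[a]a   (p0,a)→(p1,b,+1)
state=p1 head=5 tape=acbab[a]   (p1,a)→(p2,a,-1)
state=p2 head=4 tape=acba[b]a   (p2,b)→(p4,c,-1)
state=p4 head=3 tape=acb[a]ca   (p4,a)→(p1,a,-1)
state=p1 head=2 tape=ac[b]aca   (p1,b)→(pH,b,+1)
state=pH head=3 tape=acb[a]ca
The non-blank tape span at halt is acbaca.

acbaca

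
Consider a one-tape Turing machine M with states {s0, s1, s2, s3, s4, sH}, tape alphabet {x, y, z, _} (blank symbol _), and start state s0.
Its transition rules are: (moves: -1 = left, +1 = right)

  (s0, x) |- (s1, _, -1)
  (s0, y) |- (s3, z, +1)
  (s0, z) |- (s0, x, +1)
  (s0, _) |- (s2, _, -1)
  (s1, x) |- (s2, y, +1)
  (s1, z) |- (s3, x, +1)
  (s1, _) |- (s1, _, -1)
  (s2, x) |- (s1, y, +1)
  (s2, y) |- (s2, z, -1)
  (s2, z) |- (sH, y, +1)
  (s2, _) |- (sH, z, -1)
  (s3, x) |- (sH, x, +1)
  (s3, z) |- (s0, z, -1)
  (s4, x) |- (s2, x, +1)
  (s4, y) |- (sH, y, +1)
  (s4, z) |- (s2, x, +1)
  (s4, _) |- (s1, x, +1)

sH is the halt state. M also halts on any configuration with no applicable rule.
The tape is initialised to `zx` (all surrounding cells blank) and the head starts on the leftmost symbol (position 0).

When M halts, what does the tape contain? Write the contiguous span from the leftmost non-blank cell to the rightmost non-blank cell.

yz

state=s0 head=0 tape=[z]x   (s0,z)→(s0,x,+1)
state=s0 head=1 tape=x[x]   (s0,x)→(s1,_,-1)
state=s1 head=0 tape=[x]_   (s1,x)→(s2,y,+1)
state=s2 head=1 tape=y[_]   (s2,_)→(sH,z,-1)
state=sH head=0 tape=[y]z
The non-blank tape span at halt is yz.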